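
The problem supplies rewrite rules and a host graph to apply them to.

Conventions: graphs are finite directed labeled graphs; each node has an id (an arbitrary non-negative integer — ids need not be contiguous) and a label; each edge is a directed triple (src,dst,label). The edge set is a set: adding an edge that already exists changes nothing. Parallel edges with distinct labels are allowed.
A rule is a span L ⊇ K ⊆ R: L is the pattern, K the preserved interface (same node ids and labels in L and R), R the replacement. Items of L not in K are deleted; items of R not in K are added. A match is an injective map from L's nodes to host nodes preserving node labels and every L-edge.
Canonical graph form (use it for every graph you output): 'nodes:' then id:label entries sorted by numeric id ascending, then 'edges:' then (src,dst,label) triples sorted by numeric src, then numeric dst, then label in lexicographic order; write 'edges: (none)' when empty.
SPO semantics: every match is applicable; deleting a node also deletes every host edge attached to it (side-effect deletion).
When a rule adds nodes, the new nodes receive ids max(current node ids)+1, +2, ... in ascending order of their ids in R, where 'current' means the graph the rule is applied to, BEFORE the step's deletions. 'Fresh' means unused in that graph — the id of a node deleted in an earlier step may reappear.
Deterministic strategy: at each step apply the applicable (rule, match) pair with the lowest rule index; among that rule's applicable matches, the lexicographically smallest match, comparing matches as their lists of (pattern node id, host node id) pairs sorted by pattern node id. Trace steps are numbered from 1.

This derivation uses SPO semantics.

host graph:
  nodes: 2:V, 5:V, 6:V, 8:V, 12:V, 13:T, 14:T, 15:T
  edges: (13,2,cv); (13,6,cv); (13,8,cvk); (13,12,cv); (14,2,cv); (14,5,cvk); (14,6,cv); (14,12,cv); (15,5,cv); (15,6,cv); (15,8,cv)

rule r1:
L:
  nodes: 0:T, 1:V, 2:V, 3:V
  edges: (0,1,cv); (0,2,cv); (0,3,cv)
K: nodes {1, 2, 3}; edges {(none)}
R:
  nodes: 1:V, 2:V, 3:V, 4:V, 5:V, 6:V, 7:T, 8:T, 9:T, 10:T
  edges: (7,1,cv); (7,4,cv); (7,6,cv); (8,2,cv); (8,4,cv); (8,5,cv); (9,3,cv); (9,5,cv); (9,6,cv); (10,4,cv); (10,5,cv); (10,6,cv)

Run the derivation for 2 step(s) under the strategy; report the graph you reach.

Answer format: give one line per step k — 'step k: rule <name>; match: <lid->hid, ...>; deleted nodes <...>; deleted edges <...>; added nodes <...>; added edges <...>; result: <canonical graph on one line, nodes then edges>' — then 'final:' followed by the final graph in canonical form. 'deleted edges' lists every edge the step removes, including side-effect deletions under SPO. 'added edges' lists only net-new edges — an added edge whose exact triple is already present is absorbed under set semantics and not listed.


step 1: rule r1; match: 0->13, 1->2, 2->6, 3->12; deleted nodes 13; deleted edges (13,2,cv); (13,6,cv); (13,8,cvk); (13,12,cv); added nodes 16, 17, 18, 19, 20, 21, 22; added edges (19,2,cv); (19,16,cv); (19,18,cv); (20,6,cv); (20,16,cv); (20,17,cv); (21,12,cv); (21,17,cv); (21,18,cv); (22,16,cv); (22,17,cv); (22,18,cv); result: nodes: 2:V, 5:V, 6:V, 8:V, 12:V, 14:T, 15:T, 16:V, 17:V, 18:V, 19:T, 20:T, 21:T, 22:T edges: (14,2,cv); (14,5,cvk); (14,6,cv); (14,12,cv); (15,5,cv); (15,6,cv); (15,8,cv); (19,2,cv); (19,16,cv); (19,18,cv); (20,6,cv); (20,16,cv); (20,17,cv); (21,12,cv); (21,17,cv); (21,18,cv); (22,16,cv); (22,17,cv); (22,18,cv)
step 2: rule r1; match: 0->14, 1->2, 2->6, 3->12; deleted nodes 14; deleted edges (14,2,cv); (14,5,cvk); (14,6,cv); (14,12,cv); added nodes 23, 24, 25, 26, 27, 28, 29; added edges (26,2,cv); (26,23,cv); (26,25,cv); (27,6,cv); (27,23,cv); (27,24,cv); (28,12,cv); (28,24,cv); (28,25,cv); (29,23,cv); (29,24,cv); (29,25,cv); result: nodes: 2:V, 5:V, 6:V, 8:V, 12:V, 15:T, 16:V, 17:V, 18:V, 19:T, 20:T, 21:T, 22:T, 23:V, 24:V, 25:V, 26:T, 27:T, 28:T, 29:T edges: (15,5,cv); (15,6,cv); (15,8,cv); (19,2,cv); (19,16,cv); (19,18,cv); (20,6,cv); (20,16,cv); (20,17,cv); (21,12,cv); (21,17,cv); (21,18,cv); (22,16,cv); (22,17,cv); (22,18,cv); (26,2,cv); (26,23,cv); (26,25,cv); (27,6,cv); (27,23,cv); (27,24,cv); (28,12,cv); (28,24,cv); (28,25,cv); (29,23,cv); (29,24,cv); (29,25,cv)
final:
nodes: 2:V, 5:V, 6:V, 8:V, 12:V, 15:T, 16:V, 17:V, 18:V, 19:T, 20:T, 21:T, 22:T, 23:V, 24:V, 25:V, 26:T, 27:T, 28:T, 29:T
edges: (15,5,cv); (15,6,cv); (15,8,cv); (19,2,cv); (19,16,cv); (19,18,cv); (20,6,cv); (20,16,cv); (20,17,cv); (21,12,cv); (21,17,cv); (21,18,cv); (22,16,cv); (22,17,cv); (22,18,cv); (26,2,cv); (26,23,cv); (26,25,cv); (27,6,cv); (27,23,cv); (27,24,cv); (28,12,cv); (28,24,cv); (28,25,cv); (29,23,cv); (29,24,cv); (29,25,cv)


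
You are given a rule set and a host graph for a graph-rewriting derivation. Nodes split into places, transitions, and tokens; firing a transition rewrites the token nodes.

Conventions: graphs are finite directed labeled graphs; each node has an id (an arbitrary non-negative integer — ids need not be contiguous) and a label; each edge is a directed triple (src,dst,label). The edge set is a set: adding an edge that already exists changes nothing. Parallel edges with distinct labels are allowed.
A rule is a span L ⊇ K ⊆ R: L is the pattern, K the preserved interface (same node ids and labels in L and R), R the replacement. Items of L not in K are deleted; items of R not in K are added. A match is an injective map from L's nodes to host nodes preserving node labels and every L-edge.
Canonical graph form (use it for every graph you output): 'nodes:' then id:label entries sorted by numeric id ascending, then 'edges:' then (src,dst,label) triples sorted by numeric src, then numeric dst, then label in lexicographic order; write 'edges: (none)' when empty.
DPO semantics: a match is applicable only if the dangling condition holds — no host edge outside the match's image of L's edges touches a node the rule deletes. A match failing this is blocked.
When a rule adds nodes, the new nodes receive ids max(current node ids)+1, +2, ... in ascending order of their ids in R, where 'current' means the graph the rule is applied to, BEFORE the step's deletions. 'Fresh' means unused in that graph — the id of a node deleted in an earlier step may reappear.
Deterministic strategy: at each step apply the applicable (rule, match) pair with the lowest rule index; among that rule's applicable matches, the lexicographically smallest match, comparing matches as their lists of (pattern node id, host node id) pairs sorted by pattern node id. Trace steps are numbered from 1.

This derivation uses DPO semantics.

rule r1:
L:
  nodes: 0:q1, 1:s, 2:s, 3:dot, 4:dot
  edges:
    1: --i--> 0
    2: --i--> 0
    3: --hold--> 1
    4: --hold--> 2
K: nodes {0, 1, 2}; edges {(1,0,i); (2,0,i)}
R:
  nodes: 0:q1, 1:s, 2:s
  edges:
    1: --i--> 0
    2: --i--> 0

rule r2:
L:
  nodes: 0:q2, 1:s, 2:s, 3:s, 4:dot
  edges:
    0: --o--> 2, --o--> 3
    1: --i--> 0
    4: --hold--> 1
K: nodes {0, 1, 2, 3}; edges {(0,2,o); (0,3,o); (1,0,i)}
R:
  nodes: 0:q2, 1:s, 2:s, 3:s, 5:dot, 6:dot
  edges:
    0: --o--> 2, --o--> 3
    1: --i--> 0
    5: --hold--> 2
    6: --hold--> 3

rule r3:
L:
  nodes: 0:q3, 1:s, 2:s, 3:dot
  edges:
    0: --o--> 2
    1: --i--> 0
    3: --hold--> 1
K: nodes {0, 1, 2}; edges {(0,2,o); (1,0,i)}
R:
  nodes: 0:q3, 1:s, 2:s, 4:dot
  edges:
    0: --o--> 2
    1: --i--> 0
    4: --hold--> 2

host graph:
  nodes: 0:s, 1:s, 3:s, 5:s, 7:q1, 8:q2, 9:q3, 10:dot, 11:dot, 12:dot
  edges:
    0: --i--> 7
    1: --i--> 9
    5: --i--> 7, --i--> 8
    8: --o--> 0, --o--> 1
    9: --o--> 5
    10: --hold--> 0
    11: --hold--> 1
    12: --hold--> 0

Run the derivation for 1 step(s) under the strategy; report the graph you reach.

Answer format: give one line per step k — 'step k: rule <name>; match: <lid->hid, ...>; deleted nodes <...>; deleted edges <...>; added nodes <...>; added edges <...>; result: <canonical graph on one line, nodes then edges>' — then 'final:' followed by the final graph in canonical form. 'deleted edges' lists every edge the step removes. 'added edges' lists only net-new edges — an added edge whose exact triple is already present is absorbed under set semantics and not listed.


step 1: rule r3; match: 0->9, 1->1, 2->5, 3->11; deleted nodes 11; deleted edges (11,1,hold); added nodes 13; added edges (13,5,hold); result: nodes: 0:s, 1:s, 3:s, 5:s, 7:q1, 8:q2, 9:q3, 10:dot, 12:dot, 13:dot edges: (0,7,i); (1,9,i); (5,7,i); (5,8,i); (8,0,o); (8,1,o); (9,5,o); (10,0,hold); (12,0,hold); (13,5,hold)
final:
nodes: 0:s, 1:s, 3:s, 5:s, 7:q1, 8:q2, 9:q3, 10:dot, 12:dot, 13:dot
edges: (0,7,i); (1,9,i); (5,7,i); (5,8,i); (8,0,o); (8,1,o); (9,5,o); (10,0,hold); (12,0,hold); (13,5,hold)


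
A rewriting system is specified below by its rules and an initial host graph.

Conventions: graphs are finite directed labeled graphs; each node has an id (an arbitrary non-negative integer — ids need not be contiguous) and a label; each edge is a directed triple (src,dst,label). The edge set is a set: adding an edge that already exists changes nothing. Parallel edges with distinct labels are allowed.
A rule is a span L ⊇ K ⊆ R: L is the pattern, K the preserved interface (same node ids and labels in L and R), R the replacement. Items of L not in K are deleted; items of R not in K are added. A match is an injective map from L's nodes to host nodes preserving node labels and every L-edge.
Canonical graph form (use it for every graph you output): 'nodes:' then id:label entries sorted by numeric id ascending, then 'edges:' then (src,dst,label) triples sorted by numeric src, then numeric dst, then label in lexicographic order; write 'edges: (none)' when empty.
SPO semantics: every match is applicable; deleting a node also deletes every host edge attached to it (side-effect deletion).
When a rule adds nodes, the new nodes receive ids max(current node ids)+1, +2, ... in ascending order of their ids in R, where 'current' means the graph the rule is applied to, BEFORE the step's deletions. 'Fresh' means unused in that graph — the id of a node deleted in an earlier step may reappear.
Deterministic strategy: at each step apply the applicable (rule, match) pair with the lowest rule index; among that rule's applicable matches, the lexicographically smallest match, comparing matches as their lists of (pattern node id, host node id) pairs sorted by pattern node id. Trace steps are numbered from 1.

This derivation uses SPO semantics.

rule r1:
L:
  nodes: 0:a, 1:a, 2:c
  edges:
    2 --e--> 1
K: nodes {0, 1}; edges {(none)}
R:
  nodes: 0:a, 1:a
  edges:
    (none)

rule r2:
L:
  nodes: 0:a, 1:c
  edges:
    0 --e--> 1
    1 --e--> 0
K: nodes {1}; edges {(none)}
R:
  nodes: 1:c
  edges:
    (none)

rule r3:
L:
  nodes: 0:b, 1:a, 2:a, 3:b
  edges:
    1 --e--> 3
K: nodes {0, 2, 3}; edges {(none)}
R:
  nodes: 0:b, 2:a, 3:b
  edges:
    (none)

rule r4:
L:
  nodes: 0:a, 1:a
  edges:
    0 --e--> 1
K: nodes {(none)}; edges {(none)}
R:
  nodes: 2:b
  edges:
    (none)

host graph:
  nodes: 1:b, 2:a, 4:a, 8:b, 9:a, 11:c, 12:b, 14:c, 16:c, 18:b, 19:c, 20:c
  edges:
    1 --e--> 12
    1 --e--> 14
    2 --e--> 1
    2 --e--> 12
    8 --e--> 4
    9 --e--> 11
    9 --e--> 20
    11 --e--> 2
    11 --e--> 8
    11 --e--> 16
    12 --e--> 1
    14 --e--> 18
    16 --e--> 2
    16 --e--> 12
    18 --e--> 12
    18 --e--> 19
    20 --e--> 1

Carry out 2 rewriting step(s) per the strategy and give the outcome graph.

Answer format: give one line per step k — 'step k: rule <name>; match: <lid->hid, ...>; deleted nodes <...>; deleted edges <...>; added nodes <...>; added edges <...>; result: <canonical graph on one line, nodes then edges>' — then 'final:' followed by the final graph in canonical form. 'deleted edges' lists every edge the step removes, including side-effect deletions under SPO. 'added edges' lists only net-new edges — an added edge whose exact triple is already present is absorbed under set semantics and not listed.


step 1: rule r1; match: 0->4, 1->2, 2->11; deleted nodes 11; deleted edges (9,11,e); (11,2,e); (11,8,e); (11,16,e); added nodes (none); added edges (none); result: nodes: 1:b, 2:a, 4:a, 8:b, 9:a, 12:b, 14:c, 16:c, 18:b, 19:c, 20:c edges: (1,12,e); (1,14,e); (2,1,e); (2,12,e); (8,4,e); (9,20,e); (12,1,e); (14,18,e); (16,2,e); (16,12,e); (18,12,e); (18,19,e); (20,1,e)
step 2: rule r1; match: 0->4, 1->2, 2->16; deleted nodes 16; deleted edges (16,2,e); (16,12,e); added nodes (none); added edges (none); result: nodes: 1:b, 2:a, 4:a, 8:b, 9:a, 12:b, 14:c, 18:b, 19:c, 20:c edges: (1,12,e); (1,14,e); (2,1,e); (2,12,e); (8,4,e); (9,20,e); (12,1,e); (14,18,e); (18,12,e); (18,19,e); (20,1,e)
final:
nodes: 1:b, 2:a, 4:a, 8:b, 9:a, 12:b, 14:c, 18:b, 19:c, 20:c
edges: (1,12,e); (1,14,e); (2,1,e); (2,12,e); (8,4,e); (9,20,e); (12,1,e); (14,18,e); (18,12,e); (18,19,e); (20,1,e)


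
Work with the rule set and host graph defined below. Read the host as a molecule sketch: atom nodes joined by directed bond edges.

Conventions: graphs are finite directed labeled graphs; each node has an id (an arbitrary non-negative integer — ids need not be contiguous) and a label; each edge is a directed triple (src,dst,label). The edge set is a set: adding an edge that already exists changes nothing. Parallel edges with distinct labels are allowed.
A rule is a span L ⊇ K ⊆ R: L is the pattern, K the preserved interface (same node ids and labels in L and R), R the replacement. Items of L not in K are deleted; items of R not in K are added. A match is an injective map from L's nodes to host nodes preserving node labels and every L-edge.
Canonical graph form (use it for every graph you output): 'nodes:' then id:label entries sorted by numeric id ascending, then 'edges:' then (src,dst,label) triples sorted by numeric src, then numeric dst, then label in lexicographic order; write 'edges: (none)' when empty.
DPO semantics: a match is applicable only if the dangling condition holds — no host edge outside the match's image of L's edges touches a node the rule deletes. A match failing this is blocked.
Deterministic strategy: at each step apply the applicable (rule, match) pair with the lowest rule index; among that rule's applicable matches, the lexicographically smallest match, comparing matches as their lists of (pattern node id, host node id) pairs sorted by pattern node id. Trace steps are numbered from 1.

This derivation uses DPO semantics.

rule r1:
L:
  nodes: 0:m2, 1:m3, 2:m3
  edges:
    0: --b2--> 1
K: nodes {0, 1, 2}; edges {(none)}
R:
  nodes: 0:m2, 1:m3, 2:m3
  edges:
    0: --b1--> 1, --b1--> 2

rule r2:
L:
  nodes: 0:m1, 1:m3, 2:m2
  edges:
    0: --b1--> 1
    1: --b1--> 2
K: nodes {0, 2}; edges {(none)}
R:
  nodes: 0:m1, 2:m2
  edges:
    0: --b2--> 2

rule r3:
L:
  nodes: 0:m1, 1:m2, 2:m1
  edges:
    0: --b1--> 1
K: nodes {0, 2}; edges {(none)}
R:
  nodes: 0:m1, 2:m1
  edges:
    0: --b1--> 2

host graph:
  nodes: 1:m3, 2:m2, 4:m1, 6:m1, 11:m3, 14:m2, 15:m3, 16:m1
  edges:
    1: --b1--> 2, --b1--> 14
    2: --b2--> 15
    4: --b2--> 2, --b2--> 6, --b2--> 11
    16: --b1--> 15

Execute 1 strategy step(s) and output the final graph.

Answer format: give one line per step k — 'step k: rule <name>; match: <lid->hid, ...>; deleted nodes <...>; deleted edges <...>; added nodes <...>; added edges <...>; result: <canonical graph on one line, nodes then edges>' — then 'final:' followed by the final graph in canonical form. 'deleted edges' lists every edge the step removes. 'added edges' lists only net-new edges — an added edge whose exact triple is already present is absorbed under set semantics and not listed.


step 1: rule r1; match: 0->2, 1->15, 2->1; deleted nodes (none); deleted edges (2,15,b2); added nodes (none); added edges (2,1,b1); (2,15,b1); result: nodes: 1:m3, 2:m2, 4:m1, 6:m1, 11:m3, 14:m2, 15:m3, 16:m1 edges: (1,2,b1); (1,14,b1); (2,1,b1); (2,15,b1); (4,2,b2); (4,6,b2); (4,11,b2); (16,15,b1)
final:
nodes: 1:m3, 2:m2, 4:m1, 6:m1, 11:m3, 14:m2, 15:m3, 16:m1
edges: (1,2,b1); (1,14,b1); (2,1,b1); (2,15,b1); (4,2,b2); (4,6,b2); (4,11,b2); (16,15,b1)


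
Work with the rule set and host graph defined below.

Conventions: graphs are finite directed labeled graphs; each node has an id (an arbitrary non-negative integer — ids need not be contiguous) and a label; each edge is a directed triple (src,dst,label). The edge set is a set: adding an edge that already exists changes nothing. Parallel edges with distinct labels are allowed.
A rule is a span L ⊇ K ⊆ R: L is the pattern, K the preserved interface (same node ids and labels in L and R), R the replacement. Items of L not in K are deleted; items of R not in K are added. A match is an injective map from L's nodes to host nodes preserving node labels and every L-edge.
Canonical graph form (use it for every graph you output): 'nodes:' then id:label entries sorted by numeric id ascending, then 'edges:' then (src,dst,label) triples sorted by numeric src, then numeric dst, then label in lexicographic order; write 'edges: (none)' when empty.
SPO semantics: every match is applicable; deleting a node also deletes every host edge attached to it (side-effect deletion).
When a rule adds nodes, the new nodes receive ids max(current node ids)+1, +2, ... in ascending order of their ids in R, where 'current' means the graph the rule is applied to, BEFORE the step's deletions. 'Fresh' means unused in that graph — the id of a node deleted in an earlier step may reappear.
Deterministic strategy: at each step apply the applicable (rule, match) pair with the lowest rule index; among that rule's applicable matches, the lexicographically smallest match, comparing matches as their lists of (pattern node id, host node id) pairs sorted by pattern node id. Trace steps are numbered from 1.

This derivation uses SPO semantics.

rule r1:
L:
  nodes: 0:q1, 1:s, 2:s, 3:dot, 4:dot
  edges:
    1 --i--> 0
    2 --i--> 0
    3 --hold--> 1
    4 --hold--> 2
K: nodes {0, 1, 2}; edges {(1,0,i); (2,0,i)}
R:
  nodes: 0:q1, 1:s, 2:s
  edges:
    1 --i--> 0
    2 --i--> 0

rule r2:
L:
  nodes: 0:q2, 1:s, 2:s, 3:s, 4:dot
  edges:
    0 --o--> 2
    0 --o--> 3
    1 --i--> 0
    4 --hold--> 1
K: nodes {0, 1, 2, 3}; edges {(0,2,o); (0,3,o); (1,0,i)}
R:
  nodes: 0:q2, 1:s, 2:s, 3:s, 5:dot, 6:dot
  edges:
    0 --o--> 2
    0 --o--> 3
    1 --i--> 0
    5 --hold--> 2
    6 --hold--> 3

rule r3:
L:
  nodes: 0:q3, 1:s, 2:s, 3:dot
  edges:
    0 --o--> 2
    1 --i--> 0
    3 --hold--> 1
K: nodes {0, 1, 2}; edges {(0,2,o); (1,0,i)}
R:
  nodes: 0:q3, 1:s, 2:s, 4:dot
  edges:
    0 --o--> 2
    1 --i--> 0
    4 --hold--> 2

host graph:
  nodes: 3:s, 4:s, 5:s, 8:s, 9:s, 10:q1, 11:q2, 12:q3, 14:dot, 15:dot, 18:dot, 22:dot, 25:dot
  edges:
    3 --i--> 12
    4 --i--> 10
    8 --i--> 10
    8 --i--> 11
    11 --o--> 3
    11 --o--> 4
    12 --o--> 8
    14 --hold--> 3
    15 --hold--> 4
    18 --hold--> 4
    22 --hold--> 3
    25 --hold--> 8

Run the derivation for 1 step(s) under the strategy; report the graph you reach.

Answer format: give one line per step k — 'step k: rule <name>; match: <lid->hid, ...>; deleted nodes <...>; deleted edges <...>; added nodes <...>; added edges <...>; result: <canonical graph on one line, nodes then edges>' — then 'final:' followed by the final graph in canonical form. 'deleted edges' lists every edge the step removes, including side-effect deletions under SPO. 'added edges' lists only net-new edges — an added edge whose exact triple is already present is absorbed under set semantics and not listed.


step 1: rule r1; match: 0->10, 1->4, 2->8, 3->15, 4->25; deleted nodes 15, 25; deleted edges (15,4,hold); (25,8,hold); added nodes (none); added edges (none); result: nodes: 3:s, 4:s, 5:s, 8:s, 9:s, 10:q1, 11:q2, 12:q3, 14:dot, 18:dot, 22:dot edges: (3,12,i); (4,10,i); (8,10,i); (8,11,i); (11,3,o); (11,4,o); (12,8,o); (14,3,hold); (18,4,hold); (22,3,hold)
final:
nodes: 3:s, 4:s, 5:s, 8:s, 9:s, 10:q1, 11:q2, 12:q3, 14:dot, 18:dot, 22:dot
edges: (3,12,i); (4,10,i); (8,10,i); (8,11,i); (11,3,o); (11,4,o); (12,8,o); (14,3,hold); (18,4,hold); (22,3,hold)


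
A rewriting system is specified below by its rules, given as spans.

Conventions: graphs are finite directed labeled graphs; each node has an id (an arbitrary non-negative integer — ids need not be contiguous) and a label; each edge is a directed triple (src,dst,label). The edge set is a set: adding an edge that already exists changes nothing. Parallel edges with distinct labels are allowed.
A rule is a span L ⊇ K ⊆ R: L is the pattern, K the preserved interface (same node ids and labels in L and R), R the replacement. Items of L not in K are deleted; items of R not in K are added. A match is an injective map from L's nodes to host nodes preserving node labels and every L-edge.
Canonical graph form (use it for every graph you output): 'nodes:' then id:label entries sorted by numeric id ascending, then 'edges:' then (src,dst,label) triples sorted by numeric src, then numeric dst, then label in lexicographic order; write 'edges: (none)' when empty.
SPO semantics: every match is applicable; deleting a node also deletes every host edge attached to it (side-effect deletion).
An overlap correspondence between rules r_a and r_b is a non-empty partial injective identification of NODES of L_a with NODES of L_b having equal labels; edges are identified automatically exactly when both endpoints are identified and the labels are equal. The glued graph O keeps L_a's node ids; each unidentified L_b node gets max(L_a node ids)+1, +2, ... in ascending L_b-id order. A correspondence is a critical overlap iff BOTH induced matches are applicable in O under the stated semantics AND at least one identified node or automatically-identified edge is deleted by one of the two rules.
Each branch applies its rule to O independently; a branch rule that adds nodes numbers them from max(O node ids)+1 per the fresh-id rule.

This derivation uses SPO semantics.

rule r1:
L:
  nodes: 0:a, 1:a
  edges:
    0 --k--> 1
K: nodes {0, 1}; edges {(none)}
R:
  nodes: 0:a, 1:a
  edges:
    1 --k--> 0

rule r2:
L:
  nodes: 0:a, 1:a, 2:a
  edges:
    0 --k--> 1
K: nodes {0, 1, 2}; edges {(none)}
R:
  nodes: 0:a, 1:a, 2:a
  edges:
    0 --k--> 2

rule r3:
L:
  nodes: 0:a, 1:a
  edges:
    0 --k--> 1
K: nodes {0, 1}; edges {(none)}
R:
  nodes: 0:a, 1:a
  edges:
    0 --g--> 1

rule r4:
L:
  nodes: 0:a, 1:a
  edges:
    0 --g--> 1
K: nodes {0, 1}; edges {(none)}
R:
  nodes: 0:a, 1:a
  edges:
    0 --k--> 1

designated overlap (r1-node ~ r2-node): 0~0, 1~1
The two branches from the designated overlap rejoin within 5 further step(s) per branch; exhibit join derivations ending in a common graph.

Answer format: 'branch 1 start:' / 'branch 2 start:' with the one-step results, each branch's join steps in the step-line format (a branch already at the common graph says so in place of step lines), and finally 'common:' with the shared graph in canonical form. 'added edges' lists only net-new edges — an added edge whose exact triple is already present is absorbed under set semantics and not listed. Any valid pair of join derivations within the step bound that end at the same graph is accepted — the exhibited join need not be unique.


branch 1 start:
nodes: 0:a, 1:a, 2:a
edges: (1,0,k)
branch 2 start:
nodes: 0:a, 1:a, 2:a
edges: (0,2,k)
branch 1 step 1: rule r1; match: 0->1, 1->0; deleted nodes (none); deleted edges (1,0,k); added nodes (none); added edges (0,1,k); result: nodes: 0:a, 1:a, 2:a edges: (0,1,k)
branch 2 step 1: rule r2; match: 0->0, 1->2, 2->1; deleted nodes (none); deleted edges (0,2,k); added nodes (none); added edges (0,1,k); result: nodes: 0:a, 1:a, 2:a edges: (0,1,k)
common:
nodes: 0:a, 1:a, 2:a
edges: (0,1,k)


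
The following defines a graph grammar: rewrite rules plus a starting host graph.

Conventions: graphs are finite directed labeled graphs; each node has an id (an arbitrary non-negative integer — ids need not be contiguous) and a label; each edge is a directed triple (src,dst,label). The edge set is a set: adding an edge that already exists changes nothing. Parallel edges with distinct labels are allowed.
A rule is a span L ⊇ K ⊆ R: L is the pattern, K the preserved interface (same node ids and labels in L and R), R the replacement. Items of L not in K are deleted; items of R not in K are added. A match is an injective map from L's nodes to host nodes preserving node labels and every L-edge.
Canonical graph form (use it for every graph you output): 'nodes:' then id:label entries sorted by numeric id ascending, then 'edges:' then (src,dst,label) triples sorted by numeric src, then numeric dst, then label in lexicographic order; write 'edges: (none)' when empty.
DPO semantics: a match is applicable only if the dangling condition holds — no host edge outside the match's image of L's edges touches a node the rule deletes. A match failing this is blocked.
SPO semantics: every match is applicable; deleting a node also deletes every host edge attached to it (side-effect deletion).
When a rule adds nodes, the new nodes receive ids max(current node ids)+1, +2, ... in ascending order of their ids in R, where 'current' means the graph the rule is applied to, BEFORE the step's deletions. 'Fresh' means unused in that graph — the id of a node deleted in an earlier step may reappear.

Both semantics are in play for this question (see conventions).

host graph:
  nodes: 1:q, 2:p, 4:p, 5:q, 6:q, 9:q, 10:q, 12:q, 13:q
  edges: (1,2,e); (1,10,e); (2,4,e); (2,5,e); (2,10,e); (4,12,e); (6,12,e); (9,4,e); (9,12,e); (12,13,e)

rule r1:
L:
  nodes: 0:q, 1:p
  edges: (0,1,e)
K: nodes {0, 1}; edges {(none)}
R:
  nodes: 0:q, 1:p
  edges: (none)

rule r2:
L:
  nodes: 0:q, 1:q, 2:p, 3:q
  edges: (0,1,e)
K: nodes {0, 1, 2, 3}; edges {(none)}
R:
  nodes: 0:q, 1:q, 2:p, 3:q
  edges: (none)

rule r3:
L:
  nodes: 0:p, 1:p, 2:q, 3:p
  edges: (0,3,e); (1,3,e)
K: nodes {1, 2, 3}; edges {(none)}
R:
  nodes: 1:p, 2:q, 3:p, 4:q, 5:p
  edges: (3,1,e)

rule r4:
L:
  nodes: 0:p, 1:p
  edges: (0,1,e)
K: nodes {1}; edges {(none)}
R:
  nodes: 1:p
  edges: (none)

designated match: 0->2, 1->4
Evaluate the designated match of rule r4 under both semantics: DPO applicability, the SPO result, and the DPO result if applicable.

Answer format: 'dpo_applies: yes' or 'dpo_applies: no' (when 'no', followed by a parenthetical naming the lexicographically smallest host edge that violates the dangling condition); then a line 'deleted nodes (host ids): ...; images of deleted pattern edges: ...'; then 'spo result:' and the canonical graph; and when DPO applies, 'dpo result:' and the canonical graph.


dpo_applies: no
(the rule deletes node 2, which keeps host edge (1,2,e) outside the match image — the dangling condition fails, DPO blocks; SPO proceeds and side-deletes such edges)
deleted nodes (host ids): 2; images of deleted pattern edges: (2,4,e)
spo result:
nodes: 1:q, 4:p, 5:q, 6:q, 9:q, 10:q, 12:q, 13:q
edges: (1,10,e); (4,12,e); (6,12,e); (9,4,e); (9,12,e); (12,13,e)


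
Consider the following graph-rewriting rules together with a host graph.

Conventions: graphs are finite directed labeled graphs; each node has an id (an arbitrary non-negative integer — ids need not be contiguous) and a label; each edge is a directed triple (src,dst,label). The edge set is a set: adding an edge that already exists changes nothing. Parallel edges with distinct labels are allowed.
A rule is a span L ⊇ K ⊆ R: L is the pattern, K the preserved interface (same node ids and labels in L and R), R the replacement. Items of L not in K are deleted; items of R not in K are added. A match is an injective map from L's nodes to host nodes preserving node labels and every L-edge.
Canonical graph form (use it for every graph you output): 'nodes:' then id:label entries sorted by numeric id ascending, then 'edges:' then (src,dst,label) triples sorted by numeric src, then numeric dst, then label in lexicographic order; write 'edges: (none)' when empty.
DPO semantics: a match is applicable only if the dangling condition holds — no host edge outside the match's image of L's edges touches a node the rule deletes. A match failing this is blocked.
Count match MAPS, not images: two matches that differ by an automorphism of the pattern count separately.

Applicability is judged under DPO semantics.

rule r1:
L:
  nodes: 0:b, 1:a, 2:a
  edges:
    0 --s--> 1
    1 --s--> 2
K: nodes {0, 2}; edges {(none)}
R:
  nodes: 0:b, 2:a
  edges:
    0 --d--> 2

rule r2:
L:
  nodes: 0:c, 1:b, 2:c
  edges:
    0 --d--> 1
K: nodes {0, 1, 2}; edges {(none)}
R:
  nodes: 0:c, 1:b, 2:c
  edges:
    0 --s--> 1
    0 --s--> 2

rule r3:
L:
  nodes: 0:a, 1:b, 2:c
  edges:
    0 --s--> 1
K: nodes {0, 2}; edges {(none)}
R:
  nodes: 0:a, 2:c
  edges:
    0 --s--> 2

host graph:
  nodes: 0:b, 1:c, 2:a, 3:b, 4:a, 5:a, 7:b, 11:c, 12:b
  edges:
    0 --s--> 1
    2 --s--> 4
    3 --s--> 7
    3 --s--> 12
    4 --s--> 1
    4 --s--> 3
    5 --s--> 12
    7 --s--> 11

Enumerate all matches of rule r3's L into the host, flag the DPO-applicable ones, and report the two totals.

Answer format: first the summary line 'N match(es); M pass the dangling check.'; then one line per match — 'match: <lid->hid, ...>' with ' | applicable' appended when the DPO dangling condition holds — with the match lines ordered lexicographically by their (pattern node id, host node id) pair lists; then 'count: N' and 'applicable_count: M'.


4 match(es); 0 pass the dangling check.
match: 0->4, 1->3, 2->1
match: 0->4, 1->3, 2->11
match: 0->5, 1->12, 2->1
match: 0->5, 1->12, 2->11
count: 4
applicable_count: 0


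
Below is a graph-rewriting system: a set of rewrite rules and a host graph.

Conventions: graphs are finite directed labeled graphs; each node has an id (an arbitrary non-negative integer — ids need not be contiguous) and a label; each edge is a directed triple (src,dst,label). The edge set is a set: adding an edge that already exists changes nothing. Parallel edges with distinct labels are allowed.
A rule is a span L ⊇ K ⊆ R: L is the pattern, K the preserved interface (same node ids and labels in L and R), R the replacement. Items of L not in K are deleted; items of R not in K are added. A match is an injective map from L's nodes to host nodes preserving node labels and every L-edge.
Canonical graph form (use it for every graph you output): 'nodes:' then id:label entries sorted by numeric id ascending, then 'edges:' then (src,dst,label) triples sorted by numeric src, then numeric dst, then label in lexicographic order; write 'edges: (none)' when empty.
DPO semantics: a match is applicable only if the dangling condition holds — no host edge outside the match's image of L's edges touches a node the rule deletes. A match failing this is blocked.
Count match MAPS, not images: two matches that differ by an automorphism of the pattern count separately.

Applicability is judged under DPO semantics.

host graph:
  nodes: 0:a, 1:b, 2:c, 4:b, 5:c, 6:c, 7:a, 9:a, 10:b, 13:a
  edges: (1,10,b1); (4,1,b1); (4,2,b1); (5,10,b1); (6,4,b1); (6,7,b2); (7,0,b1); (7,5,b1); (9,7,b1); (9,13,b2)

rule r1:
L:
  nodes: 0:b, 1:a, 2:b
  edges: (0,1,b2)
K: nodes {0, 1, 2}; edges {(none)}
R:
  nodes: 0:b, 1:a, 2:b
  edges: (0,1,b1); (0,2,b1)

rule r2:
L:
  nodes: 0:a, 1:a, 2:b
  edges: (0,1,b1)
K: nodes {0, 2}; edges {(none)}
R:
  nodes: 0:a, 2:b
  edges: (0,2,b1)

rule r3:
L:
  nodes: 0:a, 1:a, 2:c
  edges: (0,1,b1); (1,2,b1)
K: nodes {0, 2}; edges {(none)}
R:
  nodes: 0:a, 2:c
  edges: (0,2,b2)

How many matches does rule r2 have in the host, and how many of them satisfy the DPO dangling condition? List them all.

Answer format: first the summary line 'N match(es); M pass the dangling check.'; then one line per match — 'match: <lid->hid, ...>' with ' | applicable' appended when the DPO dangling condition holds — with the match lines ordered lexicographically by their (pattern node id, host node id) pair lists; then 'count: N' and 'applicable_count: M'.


6 match(es); 3 pass the dangling check.
match: 0->7, 1->0, 2->1 | applicable
match: 0->7, 1->0, 2->4 | applicable
match: 0->7, 1->0, 2->10 | applicable
match: 0->9, 1->7, 2->1
match: 0->9, 1->7, 2->4
match: 0->9, 1->7, 2->10
count: 6
applicable_count: 3


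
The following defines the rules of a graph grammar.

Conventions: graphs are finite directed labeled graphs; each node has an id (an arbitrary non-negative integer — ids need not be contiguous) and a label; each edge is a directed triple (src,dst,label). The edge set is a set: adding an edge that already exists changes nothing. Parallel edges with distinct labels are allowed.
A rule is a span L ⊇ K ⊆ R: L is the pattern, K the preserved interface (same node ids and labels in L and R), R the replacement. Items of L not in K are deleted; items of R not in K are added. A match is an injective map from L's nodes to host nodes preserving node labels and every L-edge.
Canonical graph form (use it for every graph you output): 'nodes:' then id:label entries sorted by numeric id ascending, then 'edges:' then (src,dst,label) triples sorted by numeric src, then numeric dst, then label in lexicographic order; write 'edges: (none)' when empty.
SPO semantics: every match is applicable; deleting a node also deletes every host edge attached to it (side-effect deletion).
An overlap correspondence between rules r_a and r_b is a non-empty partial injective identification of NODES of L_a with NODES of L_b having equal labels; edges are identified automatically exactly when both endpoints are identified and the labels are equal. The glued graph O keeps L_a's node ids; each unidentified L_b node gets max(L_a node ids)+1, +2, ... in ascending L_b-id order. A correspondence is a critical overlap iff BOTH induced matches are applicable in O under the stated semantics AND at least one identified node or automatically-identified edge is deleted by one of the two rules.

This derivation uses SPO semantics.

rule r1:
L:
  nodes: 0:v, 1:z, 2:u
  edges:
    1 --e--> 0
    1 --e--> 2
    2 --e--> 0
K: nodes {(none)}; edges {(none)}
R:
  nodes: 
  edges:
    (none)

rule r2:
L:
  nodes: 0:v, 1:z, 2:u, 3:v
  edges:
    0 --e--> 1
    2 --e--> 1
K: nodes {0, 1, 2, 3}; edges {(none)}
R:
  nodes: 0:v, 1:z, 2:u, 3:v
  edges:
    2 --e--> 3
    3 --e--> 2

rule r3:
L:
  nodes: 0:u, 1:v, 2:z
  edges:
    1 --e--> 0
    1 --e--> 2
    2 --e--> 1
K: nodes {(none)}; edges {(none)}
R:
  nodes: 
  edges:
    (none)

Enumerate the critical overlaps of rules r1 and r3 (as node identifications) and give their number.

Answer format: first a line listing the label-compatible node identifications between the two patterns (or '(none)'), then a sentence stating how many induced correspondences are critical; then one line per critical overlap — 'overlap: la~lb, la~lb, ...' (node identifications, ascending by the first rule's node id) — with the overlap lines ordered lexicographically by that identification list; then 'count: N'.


label-compatible node identifications between L(r1) and L(r3): 0~1, 1~2, 2~0
7 of the induced correspondences are critical overlaps of r1 and r3.
overlap: 0~1
overlap: 0~1, 1~2
overlap: 0~1, 1~2, 2~0
overlap: 0~1, 2~0
overlap: 1~2
overlap: 1~2, 2~0
overlap: 2~0
count: 7


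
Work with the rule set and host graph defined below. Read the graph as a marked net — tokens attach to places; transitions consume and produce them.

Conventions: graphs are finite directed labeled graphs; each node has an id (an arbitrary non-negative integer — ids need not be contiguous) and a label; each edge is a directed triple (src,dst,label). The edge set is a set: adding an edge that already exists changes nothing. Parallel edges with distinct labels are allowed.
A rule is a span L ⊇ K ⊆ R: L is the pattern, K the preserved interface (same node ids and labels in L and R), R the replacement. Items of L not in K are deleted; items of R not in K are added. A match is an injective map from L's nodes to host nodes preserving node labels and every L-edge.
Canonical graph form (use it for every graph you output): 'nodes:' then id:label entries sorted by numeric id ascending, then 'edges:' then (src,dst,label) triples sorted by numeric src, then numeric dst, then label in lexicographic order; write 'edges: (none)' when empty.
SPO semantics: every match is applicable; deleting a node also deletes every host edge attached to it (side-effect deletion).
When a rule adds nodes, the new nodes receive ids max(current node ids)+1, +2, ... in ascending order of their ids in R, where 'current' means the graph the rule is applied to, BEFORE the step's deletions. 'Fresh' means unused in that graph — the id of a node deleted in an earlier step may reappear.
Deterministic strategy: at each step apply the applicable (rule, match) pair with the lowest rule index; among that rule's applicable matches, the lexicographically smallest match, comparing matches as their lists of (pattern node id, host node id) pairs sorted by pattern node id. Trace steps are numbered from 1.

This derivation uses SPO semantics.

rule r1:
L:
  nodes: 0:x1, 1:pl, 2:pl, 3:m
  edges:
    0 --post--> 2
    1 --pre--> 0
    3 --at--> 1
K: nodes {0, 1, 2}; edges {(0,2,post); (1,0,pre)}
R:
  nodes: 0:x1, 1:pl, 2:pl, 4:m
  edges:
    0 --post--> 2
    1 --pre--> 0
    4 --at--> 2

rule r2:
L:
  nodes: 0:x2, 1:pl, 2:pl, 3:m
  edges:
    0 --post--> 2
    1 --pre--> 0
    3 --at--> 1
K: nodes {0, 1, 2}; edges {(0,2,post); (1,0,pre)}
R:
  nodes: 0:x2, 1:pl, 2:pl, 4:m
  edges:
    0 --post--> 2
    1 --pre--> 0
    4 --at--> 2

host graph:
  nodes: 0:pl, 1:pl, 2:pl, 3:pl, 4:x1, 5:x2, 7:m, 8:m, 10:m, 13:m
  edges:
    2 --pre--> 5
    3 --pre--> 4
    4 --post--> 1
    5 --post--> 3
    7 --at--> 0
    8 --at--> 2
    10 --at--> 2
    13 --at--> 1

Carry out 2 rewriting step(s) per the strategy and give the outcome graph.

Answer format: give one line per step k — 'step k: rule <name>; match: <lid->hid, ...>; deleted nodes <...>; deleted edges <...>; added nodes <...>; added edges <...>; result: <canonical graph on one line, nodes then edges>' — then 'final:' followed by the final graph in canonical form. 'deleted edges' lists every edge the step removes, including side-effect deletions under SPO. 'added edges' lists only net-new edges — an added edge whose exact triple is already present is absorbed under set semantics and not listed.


step 1: rule r2; match: 0->5, 1->2, 2->3, 3->8; deleted nodes 8; deleted edges (8,2,at); added nodes 14; added edges (14,3,at); result: nodes: 0:pl, 1:pl, 2:pl, 3:pl, 4:x1, 5:x2, 7:m, 10:m, 13:m, 14:m edges: (2,5,pre); (3,4,pre); (4,1,post); (5,3,post); (7,0,at); (10,2,at); (13,1,at); (14,3,at)
step 2: rule r1; match: 0->4, 1->3, 2->1, 3->14; deleted nodes 14; deleted edges (14,3,at); added nodes 15; added edges (15,1,at); result: nodes: 0:pl, 1:pl, 2:pl, 3:pl, 4:x1, 5:x2, 7:m, 10:m, 13:m, 15:m edges: (2,5,pre); (3,4,pre); (4,1,post); (5,3,post); (7,0,at); (10,2,at); (13,1,at); (15,1,at)
final:
nodes: 0:pl, 1:pl, 2:pl, 3:pl, 4:x1, 5:x2, 7:m, 10:m, 13:m, 15:m
edges: (2,5,pre); (3,4,pre); (4,1,post); (5,3,post); (7,0,at); (10,2,at); (13,1,at); (15,1,at)


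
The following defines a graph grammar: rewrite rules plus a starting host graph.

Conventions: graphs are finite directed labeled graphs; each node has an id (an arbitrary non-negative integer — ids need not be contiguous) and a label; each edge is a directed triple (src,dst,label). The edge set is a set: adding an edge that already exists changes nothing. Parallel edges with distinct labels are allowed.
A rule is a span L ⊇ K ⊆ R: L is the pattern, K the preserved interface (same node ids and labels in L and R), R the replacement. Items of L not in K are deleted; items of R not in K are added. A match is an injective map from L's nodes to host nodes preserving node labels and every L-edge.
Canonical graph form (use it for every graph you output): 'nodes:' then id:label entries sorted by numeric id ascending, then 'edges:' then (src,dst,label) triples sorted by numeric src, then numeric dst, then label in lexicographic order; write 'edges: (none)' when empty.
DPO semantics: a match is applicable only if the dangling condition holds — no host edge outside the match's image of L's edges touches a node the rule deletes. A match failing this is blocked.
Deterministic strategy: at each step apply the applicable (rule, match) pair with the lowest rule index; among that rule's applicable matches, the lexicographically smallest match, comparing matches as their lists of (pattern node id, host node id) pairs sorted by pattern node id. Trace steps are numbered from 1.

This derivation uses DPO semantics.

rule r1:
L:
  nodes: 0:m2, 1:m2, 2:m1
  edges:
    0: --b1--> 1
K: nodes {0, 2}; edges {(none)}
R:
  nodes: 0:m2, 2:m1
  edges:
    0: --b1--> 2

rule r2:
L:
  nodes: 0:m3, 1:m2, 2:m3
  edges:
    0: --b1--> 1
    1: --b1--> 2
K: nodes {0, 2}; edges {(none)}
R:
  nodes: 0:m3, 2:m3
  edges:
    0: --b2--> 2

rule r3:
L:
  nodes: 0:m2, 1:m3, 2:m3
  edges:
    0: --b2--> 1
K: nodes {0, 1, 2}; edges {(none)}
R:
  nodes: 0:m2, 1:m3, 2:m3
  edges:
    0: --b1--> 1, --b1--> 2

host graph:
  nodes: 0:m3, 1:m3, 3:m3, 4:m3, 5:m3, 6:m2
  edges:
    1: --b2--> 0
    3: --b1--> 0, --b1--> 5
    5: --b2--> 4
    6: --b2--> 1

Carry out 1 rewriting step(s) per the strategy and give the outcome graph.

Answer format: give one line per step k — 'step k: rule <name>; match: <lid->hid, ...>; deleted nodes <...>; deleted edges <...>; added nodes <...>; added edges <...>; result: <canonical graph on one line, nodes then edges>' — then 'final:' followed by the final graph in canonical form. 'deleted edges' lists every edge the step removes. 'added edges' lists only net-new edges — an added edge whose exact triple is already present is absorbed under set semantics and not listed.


step 1: rule r3; match: 0->6, 1->1, 2->0; deleted nodes (none); deleted edges (6,1,b2); added nodes (none); added edges (6,0,b1); (6,1,b1); result: nodes: 0:m3, 1:m3, 3:m3, 4:m3, 5:m3, 6:m2 edges: (1,0,b2); (3,0,b1); (3,5,b1); (5,4,b2); (6,0,b1); (6,1,b1)
final:
nodes: 0:m3, 1:m3, 3:m3, 4:m3, 5:m3, 6:m2
edges: (1,0,b2); (3,0,b1); (3,5,b1); (5,4,b2); (6,0,b1); (6,1,b1)
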